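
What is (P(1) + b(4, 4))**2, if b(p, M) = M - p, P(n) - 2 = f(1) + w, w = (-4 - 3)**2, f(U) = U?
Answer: 2704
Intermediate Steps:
w = 49 (w = (-7)**2 = 49)
P(n) = 52 (P(n) = 2 + (1 + 49) = 2 + 50 = 52)
(P(1) + b(4, 4))**2 = (52 + (4 - 1*4))**2 = (52 + (4 - 4))**2 = (52 + 0)**2 = 52**2 = 2704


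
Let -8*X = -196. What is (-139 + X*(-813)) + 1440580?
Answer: 2841045/2 ≈ 1.4205e+6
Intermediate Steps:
X = 49/2 (X = -⅛*(-196) = 49/2 ≈ 24.500)
(-139 + X*(-813)) + 1440580 = (-139 + (49/2)*(-813)) + 1440580 = (-139 - 39837/2) + 1440580 = -40115/2 + 1440580 = 2841045/2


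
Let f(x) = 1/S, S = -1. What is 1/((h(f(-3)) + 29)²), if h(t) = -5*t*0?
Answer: 1/841 ≈ 0.0011891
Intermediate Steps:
f(x) = -1 (f(x) = 1/(-1) = -1)
h(t) = 0
1/((h(f(-3)) + 29)²) = 1/((0 + 29)²) = 1/(29²) = 1/841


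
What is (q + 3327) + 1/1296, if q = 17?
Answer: 4333825/1296 ≈ 3344.0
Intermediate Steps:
(q + 3327) + 1/1296 = (17 + 3327) + 1/1296 = 3344 + 1/1296 = 4333825/1296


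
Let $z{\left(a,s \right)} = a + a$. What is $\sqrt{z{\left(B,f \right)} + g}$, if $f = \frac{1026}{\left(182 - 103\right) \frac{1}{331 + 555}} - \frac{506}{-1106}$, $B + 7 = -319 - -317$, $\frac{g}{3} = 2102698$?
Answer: $2 \sqrt{1577019} \approx 2511.6$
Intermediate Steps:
$g = 6308094$ ($g = 3 \cdot 2102698 = 6308094$)
$B = -9$ ($B = -7 - 2 = -9$)
$f = \frac{6363505}{553}$ ($f = \frac{1026}{79 \cdot \frac{1}{886}} - - \frac{253}{553} = \frac{1026}{79 \cdot \frac{1}{886}} + \frac{253}{553} = \frac{1026}{\frac{79}{886}} + \frac{253}{553} = 1026 \cdot \frac{886}{79} + \frac{253}{553} = \frac{909036}{79} + \frac{253}{553} = \frac{6363505}{553} \approx 11507.0$)
$z{\left(a,s \right)} = 2 a$
$\sqrt{z{\left(B,f \right)} + g} = \sqrt{2 \left(-9\right) + 6308094} = \sqrt{-18 + 6308094} = \sqrt{6308076} = 2 \sqrt{1577019}$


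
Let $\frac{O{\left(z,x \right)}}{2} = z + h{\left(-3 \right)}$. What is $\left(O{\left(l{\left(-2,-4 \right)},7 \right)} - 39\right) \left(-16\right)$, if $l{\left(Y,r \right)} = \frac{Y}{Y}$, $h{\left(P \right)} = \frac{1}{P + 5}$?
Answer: $576$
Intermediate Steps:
$h{\left(P \right)} = \frac{1}{5 + P}$
$l{\left(Y,r \right)} = 1$
$O{\left(z,x \right)} = 1 + 2 z$ ($O{\left(z,x \right)} = 2 \left(z + \frac{1}{5 - 3}\right) = 2 \left(z + \frac{1}{2}\right) = 2 \left(\frac{1}{2} + z\right) = 1 + 2 z$)
$\left(O{\left(l{\left(-2,-4 \right)},7 \right)} - 39\right) \left(-16\right) = \left(\left(1 + 2 \cdot 1\right) - 39\right) \left(-16\right) = \left(\left(1 + 2\right) - 39\right) \left(-16\right) = \left(3 - 39\right) \left(-16\right) = \left(-36\right) \left(-16\right) = 576$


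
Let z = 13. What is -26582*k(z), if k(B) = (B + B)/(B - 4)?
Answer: -691132/9 ≈ -76793.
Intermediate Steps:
k(B) = 2*B/(-4 + B) (k(B) = (2*B)/(-4 + B) = 2*B/(-4 + B))
-26582*k(z) = -53164*13/(-4 + 13) = -53164*13/9 = -26582*26/9 = -691132/9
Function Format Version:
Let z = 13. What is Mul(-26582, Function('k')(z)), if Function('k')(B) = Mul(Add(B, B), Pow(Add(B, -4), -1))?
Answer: Rational(-691132, 9) ≈ -76793.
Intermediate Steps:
Function('k')(B) = Mul(2, B, Pow(Add(-4, B), -1)) (Function('k')(B) = Mul(Mul(2, B), Pow(Add(-4, B), -1)) = Mul(2, B, Pow(Add(-4, B), -1)))
Mul(-26582, Function('k')(z)) = Mul(-26582, Mul(2, 13, Pow(Add(-4, 13), -1))) = Mul(-26582, Mul(2, 13, Pow(9, -1))) = Mul(-26582, Mul(2, 13, Rational(1, 9))) = Mul(-26582, Rational(26, 9)) = Rational(-691132, 9)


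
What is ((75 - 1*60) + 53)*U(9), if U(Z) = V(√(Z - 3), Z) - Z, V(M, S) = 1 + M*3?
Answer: -544 + 204*√6 ≈ -44.304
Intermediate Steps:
V(M, S) = 1 + 3*M
U(Z) = 1 - Z + 3*√(-3 + Z) (U(Z) = (1 + 3*√(Z - 3)) - Z = (1 + 3*√(-3 + Z)) - Z = 1 - Z + 3*√(-3 + Z))
((75 - 1*60) + 53)*U(9) = ((75 - 1*60) + 53)*(1 - 1*9 + 3*√(-3 + 9)) = ((75 - 60) + 53)*(1 - 9 + 3*√6) = (15 + 53)*(-8 + 3*√6) = 68*(-8 + 3*√6) = -544 + 204*√6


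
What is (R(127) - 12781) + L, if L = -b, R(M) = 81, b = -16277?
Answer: 3577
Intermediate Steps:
L = 16277 (L = -1*(-16277) = 16277)
(R(127) - 12781) + L = (81 - 12781) + 16277 = -12700 + 16277 = 3577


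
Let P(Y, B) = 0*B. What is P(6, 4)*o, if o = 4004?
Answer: 0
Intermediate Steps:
P(Y, B) = 0
P(6, 4)*o = 0*4004 = 0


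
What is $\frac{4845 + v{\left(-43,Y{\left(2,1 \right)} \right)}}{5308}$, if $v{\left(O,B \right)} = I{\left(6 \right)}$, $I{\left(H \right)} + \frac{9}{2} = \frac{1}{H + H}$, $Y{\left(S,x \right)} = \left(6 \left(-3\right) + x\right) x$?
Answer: $\frac{58087}{63696} \approx 0.91194$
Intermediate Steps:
$Y{\left(S,x \right)} = x \left(-18 + x\right)$ ($Y{\left(S,x \right)} = \left(-18 + x\right) x = x \left(-18 + x\right)$)
$I{\left(H \right)} = - \frac{9}{2} + \frac{1}{2 H}$ ($I{\left(H \right)} = - \frac{9}{2} + \frac{1}{H + H} = - \frac{9}{2} + \frac{1}{2 H}$)
$v{\left(O,B \right)} = - \frac{53}{12}$ ($v{\left(O,B \right)} = \frac{1 - 54}{2 \cdot 6} = \frac{1}{2} \cdot \frac{1}{6} \left(1 - 54\right) = \frac{1}{2} \cdot \frac{1}{6} \left(-53\right) = - \frac{53}{12}$)
$\frac{4845 + v{\left(-43,Y{\left(2,1 \right)} \right)}}{5308} = \frac{4845 - \frac{53}{12}}{5308} = \frac{58087}{12} \cdot \frac{1}{5308} = \frac{58087}{63696}$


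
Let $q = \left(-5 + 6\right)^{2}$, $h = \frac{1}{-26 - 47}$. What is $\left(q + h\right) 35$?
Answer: $\frac{2520}{73} \approx 34.521$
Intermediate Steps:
$h = - \frac{1}{73}$ ($h = \frac{1}{-73} = - \frac{1}{73} \approx -0.013699$)
$q = 1$ ($q = 1^{2} = 1$)
$\left(q + h\right) 35 = \left(1 - \frac{1}{73}\right) 35 = \frac{72}{73} \cdot 35 = \frac{2520}{73}$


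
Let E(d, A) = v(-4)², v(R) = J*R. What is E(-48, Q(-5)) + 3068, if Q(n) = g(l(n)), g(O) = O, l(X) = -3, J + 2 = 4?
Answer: 3132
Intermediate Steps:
J = 2 (J = -2 + 4 = 2)
v(R) = 2*R
Q(n) = -3
E(d, A) = 64 (E(d, A) = (2*(-4))² = (-8)² = 64)
E(-48, Q(-5)) + 3068 = 64 + 3068 = 3132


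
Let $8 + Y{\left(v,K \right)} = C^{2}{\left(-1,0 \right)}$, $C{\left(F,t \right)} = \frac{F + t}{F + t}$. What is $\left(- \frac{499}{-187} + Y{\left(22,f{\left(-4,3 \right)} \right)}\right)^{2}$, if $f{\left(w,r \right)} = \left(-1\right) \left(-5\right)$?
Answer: $\frac{656100}{34969} \approx 18.762$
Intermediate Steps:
$C{\left(F,t \right)} = 1$
$f{\left(w,r \right)} = 5$
$Y{\left(v,K \right)} = -7$ ($Y{\left(v,K \right)} = -8 + 1^{2} = -8 + 1 = -7$)
$\left(- \frac{499}{-187} + Y{\left(22,f{\left(-4,3 \right)} \right)}\right)^{2} = \left(- \frac{499}{-187} - 7\right)^{2} = \left(\left(-499\right) \left(- \frac{1}{187}\right) - 7\right)^{2} = \left(\frac{499}{187} - 7\right)^{2} = \left(- \frac{810}{187}\right)^{2} = \frac{656100}{34969}$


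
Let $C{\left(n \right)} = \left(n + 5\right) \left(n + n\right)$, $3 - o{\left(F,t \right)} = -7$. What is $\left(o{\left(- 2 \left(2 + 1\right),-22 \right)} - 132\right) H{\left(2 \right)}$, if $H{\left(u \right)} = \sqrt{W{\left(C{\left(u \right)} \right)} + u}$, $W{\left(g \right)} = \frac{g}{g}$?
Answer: $- 122 \sqrt{3} \approx -211.31$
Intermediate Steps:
$o{\left(F,t \right)} = 10$ ($o{\left(F,t \right)} = 3 - -7 = 3 + 7 = 10$)
$C{\left(n \right)} = 2 n \left(5 + n\right)$ ($C{\left(n \right)} = \left(5 + n\right) 2 n = 2 n \left(5 + n\right)$)
$W{\left(g \right)} = 1$
$H{\left(u \right)} = \sqrt{1 + u}$
$\left(o{\left(- 2 \left(2 + 1\right),-22 \right)} - 132\right) H{\left(2 \right)} = \left(10 - 132\right) \sqrt{1 + 2} = - 122 \sqrt{3}$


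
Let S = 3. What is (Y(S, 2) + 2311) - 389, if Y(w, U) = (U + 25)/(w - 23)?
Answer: 38413/20 ≈ 1920.7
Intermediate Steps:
Y(w, U) = (25 + U)/(-23 + w)
(Y(S, 2) + 2311) - 389 = ((25 + 2)/(-23 + 3) + 2311) - 389 = (27/(-20) + 2311) - 389 = (-1/20*27 + 2311) - 389 = (-27/20 + 2311) - 389 = 46193/20 - 389 = 38413/20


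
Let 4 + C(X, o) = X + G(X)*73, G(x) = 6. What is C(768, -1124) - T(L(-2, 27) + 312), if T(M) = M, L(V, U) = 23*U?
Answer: 269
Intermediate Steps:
C(X, o) = 434 + X (C(X, o) = -4 + (X + 6*73) = -4 + (X + 438) = -4 + (438 + X) = 434 + X)
C(768, -1124) - T(L(-2, 27) + 312) = (434 + 768) - (23*27 + 312) = 1202 - (621 + 312) = 1202 - 1*933 = 1202 - 933 = 269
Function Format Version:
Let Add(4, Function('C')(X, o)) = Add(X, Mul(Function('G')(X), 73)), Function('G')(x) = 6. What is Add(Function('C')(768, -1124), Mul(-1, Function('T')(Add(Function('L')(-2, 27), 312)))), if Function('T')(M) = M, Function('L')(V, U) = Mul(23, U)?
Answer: 269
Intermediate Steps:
Function('C')(X, o) = Add(434, X) (Function('C')(X, o) = Add(-4, Add(X, Mul(6, 73))) = Add(-4, Add(X, 438)) = Add(-4, Add(438, X)) = Add(434, X))
Add(Function('C')(768, -1124), Mul(-1, Function('T')(Add(Function('L')(-2, 27), 312)))) = Add(Add(434, 768), Mul(-1, Add(Mul(23, 27), 312))) = Add(1202, Mul(-1, Add(621, 312))) = Add(1202, Mul(-1, 933)) = Add(1202, -933) = 269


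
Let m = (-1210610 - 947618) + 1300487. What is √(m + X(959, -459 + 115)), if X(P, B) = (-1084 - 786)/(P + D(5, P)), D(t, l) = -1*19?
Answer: 3*I*√842113006/94 ≈ 926.14*I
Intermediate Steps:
D(t, l) = -19
m = -857741 (m = -2158228 + 1300487 = -857741)
X(P, B) = -1870/(-19 + P) (X(P, B) = (-1084 - 786)/(P - 19) = -1870/(-19 + P))
√(m + X(959, -459 + 115)) = √(-857741 - 1870/(-19 + 959)) = √(-857741 - 1870/940) = √(-857741 - 1870*1/940) = √(-857741 - 187/94) = √(-80627841/94) = 3*I*√842113006/94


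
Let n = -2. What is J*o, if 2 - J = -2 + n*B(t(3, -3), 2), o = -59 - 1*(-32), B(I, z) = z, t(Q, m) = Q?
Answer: -216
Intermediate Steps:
o = -27 (o = -59 + 32 = -27)
J = 8 (J = 2 - (-2 - 2*2) = 2 - (-2 - 4) = 2 - 1*(-6) = 2 + 6 = 8)
J*o = 8*(-27) = -216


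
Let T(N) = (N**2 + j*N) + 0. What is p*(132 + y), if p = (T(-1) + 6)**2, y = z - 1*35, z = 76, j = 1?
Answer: 6228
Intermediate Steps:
T(N) = N + N**2 (T(N) = (N**2 + 1*N) + 0 = (N**2 + N) + 0 = (N + N**2) + 0 = N + N**2)
y = 41 (y = 76 - 1*35 = 76 - 35 = 41)
p = 36 (p = (-(1 - 1) + 6)**2 = (-1*0 + 6)**2 = (0 + 6)**2 = 6**2 = 36)
p*(132 + y) = 36*(132 + 41) = 36*173 = 6228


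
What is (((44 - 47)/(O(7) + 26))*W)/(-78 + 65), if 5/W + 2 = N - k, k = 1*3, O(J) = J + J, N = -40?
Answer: -1/1560 ≈ -0.00064103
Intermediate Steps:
O(J) = 2*J
k = 3
W = -⅑ (W = 5/(-2 + (-40 - 1*3)) = 5/(-2 + (-40 - 3)) = 5/(-2 - 43) = 5/(-45) = 5*(-1/45) = -⅑ ≈ -0.11111)
(((44 - 47)/(O(7) + 26))*W)/(-78 + 65) = (((44 - 47)/(2*7 + 26))*(-⅑))/(-78 + 65) = (-3/(14 + 26)*(-⅑))/(-13) = (-3/40*(-⅑))*(-1/13) = (-3*1/40*(-⅑))*(-1/13) = -3/40*(-⅑)*(-1/13) = (1/120)*(-1/13) = -1/1560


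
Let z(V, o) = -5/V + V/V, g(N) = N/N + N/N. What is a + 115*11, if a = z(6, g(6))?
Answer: 7591/6 ≈ 1265.2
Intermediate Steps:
g(N) = 2 (g(N) = 1 + 1 = 2)
z(V, o) = 1 - 5/V (z(V, o) = -5/V + 1 = 1 - 5/V)
a = ⅙ (a = (-5 + 6)/6 = (⅙)*1 = ⅙ ≈ 0.16667)
a + 115*11 = ⅙ + 115*11 = ⅙ + 1265 = 7591/6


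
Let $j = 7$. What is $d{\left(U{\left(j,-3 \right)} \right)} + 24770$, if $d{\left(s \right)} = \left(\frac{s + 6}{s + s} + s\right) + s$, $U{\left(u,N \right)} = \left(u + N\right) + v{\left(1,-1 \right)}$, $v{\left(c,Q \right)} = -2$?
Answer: $24776$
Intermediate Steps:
$U{\left(u,N \right)} = -2 + N + u$ ($U{\left(u,N \right)} = \left(u + N\right) - 2 = \left(N + u\right) - 2 = -2 + N + u$)
$d{\left(s \right)} = 2 s + \frac{6 + s}{2 s}$ ($d{\left(s \right)} = \left(\frac{6 + s}{2 s} + s\right) + s = \left(s + \frac{6 + s}{2 s}\right) + s = 2 s + \frac{6 + s}{2 s}$)
$d{\left(U{\left(j,-3 \right)} \right)} + 24770 = \left(\frac{1}{2} + 2 \left(-2 - 3 + 7\right) + \frac{3}{-2 - 3 + 7}\right) + 24770 = \left(\frac{1}{2} + 2 \cdot 2 + \frac{3}{2}\right) + 24770 = \left(\frac{1}{2} + 4 + 3 \cdot \frac{1}{2}\right) + 24770 = \left(\frac{1}{2} + 4 + \frac{3}{2}\right) + 24770 = 6 + 24770 = 24776$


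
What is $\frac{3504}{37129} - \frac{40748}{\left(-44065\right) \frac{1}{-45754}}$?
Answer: $- \frac{69222558835208}{1636089385} \approx -42310.0$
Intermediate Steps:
$\frac{3504}{37129} - \frac{40748}{\left(-44065\right) \frac{1}{-45754}} = 3504 \cdot \frac{1}{37129} - \frac{40748}{\left(-44065\right) \left(- \frac{1}{45754}\right)} = \frac{3504}{37129} - \frac{40748}{\frac{44065}{45754}} = \frac{3504}{37129} - \frac{1864383992}{44065} = - \frac{69222558835208}{1636089385}$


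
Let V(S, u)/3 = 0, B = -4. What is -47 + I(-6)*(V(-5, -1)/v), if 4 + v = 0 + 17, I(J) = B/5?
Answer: -47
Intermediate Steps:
V(S, u) = 0 (V(S, u) = 3*0 = 0)
I(J) = -⅘ (I(J) = -4/5 = -4*⅕ = -⅘)
v = 13 (v = -4 + (0 + 17) = -4 + 17 = 13)
-47 + I(-6)*(V(-5, -1)/v) = -47 - 0/13 = -47 - ⅘*0 = -47 + 0 = -47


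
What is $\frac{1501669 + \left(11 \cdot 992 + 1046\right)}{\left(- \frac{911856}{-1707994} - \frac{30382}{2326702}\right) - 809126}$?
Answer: $- \frac{1503785796763305769}{803864758883154021} \approx -1.8707$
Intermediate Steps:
$\frac{1501669 + \left(11 \cdot 992 + 1046\right)}{\left(- \frac{911856}{-1707994} - \frac{30382}{2326702}\right) - 809126} = \frac{1501669 + \left(10912 + 1046\right)}{\left(\left(-911856\right) \left(- \frac{1}{1707994}\right) - \frac{15191}{1163351}\right) - 809126} = \frac{1501669 + 11958}{\left(\frac{455928}{853997} - \frac{15191}{1163351}\right) - 809126} = \frac{1513627}{\frac{517431226301}{993498263947} - 809126} = \frac{1513627}{- \frac{803864758883154021}{993498263947}} = 1513627 \left(- \frac{993498263947}{803864758883154021}\right) = - \frac{1503785796763305769}{803864758883154021}$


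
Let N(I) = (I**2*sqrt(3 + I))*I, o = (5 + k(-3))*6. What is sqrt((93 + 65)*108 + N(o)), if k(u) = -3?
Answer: 6*sqrt(474 + 48*sqrt(15)) ≈ 154.13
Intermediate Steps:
o = 12 (o = (5 - 3)*6 = 2*6 = 12)
N(I) = I**3*sqrt(3 + I)
sqrt((93 + 65)*108 + N(o)) = sqrt((93 + 65)*108 + 12**3*sqrt(3 + 12)) = sqrt(158*108 + 1728*sqrt(15)) = sqrt(17064 + 1728*sqrt(15))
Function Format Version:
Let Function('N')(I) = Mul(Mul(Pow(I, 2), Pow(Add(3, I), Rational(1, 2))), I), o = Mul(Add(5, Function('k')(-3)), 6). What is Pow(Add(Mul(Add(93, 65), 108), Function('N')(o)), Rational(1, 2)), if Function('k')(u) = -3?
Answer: Mul(6, Pow(Add(474, Mul(48, Pow(15, Rational(1, 2)))), Rational(1, 2))) ≈ 154.13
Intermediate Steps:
o = 12 (o = Mul(Add(5, -3), 6) = Mul(2, 6) = 12)
Function('N')(I) = Mul(Pow(I, 3), Pow(Add(3, I), Rational(1, 2)))
Pow(Add(Mul(Add(93, 65), 108), Function('N')(o)), Rational(1, 2)) = Pow(Add(Mul(Add(93, 65), 108), Mul(Pow(12, 3), Pow(Add(3, 12), Rational(1, 2)))), Rational(1, 2)) = Pow(Add(Mul(158, 108), Mul(1728, Pow(15, Rational(1, 2)))), Rational(1, 2)) = Pow(Add(17064, Mul(1728, Pow(15, Rational(1, 2)))), Rational(1, 2))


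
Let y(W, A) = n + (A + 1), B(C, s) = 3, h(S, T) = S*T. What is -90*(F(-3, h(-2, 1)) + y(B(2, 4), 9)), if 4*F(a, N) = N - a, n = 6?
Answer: -2925/2 ≈ -1462.5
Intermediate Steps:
y(W, A) = 7 + A (y(W, A) = 6 + (A + 1) = 6 + (1 + A) = 7 + A)
F(a, N) = -a/4 + N/4 (F(a, N) = (N - a)/4 = -a/4 + N/4)
-90*(F(-3, h(-2, 1)) + y(B(2, 4), 9)) = -90*((-¼*(-3) + (-2*1)/4) + (7 + 9)) = -90*((¾ + (¼)*(-2)) + 16) = -90*((¾ - ½) + 16) = -90*(¼ + 16) = -90*65/4 = -2925/2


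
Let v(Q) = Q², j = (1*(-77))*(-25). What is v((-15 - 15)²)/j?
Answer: 32400/77 ≈ 420.78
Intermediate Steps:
j = 1925 (j = -77*(-25) = 1925)
v((-15 - 15)²)/j = ((-15 - 15)²)²/1925 = ((-30)²)²*(1/1925) = 900²*(1/1925) = 810000*(1/1925) = 32400/77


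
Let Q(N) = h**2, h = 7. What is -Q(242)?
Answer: -49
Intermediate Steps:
Q(N) = 49 (Q(N) = 7**2 = 49)
-Q(242) = -1*49 = -49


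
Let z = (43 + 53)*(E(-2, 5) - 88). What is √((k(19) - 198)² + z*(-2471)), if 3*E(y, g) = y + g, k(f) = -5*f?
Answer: √20723641 ≈ 4552.3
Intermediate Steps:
E(y, g) = g/3 + y/3 (E(y, g) = (y + g)/3 = (g + y)/3 = g/3 + y/3)
z = -8352 (z = (43 + 53)*(((⅓)*5 + (⅓)*(-2)) - 88) = 96*((5/3 - ⅔) - 88) = 96*(1 - 88) = 96*(-87) = -8352)
√((k(19) - 198)² + z*(-2471)) = √((-5*19 - 198)² - 8352*(-2471)) = √((-95 - 198)² + 20637792) = √((-293)² + 20637792) = √(85849 + 20637792) = √20723641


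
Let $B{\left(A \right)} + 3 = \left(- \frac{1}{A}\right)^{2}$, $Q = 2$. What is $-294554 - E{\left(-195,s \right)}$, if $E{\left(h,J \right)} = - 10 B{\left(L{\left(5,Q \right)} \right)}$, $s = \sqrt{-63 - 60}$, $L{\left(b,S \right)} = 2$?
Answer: $- \frac{589163}{2} \approx -2.9458 \cdot 10^{5}$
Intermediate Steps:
$B{\left(A \right)} = -3 + \frac{1}{A^{2}}$ ($B{\left(A \right)} = -3 + \left(- \frac{1}{A}\right)^{2} = -3 + \frac{1}{A^{2}}$)
$s = i \sqrt{123}$ ($s = \sqrt{-123} = i \sqrt{123} \approx 11.091 i$)
$E{\left(h,J \right)} = \frac{55}{2}$ ($E{\left(h,J \right)} = - 10 \left(-3 + \frac{1}{4}\right) = \left(-10\right) \left(- \frac{11}{4}\right) = \frac{55}{2}$)
$-294554 - E{\left(-195,s \right)} = -294554 - \frac{55}{2} = - \frac{589163}{2}$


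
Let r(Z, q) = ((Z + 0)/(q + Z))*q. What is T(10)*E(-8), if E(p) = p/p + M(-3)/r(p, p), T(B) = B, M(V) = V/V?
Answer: 15/2 ≈ 7.5000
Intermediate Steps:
M(V) = 1
r(Z, q) = Z*q/(Z + q) (r(Z, q) = (Z/(Z + q))*q = Z*q/(Z + q))
E(p) = 1 + 2/p (E(p) = p/p + 1/(p*p/(p + p)) = 1 + 1/(p*p/((2*p))) = 1 + 1/(p*p*(1/(2*p))) = 1 + 1/(p/2) = 1 + 1*(2/p) = 1 + 2/p)
T(10)*E(-8) = 10*((2 - 8)/(-8)) = 10*(-⅛*(-6)) = 10*(¾) = 15/2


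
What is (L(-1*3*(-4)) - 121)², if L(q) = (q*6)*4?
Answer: 27889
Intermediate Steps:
L(q) = 24*q (L(q) = (6*q)*4 = 24*q)
(L(-1*3*(-4)) - 121)² = (24*(-1*3*(-4)) - 121)² = (24*(-3*(-4)) - 121)² = (24*12 - 121)² = (288 - 121)² = 167² = 27889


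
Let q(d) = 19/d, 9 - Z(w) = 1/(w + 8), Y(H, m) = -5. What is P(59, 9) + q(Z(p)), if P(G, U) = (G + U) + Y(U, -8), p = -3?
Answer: 2867/44 ≈ 65.159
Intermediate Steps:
P(G, U) = -5 + G + U (P(G, U) = (G + U) - 5 = -5 + G + U)
Z(w) = 9 - 1/(8 + w) (Z(w) = 9 - 1/(w + 8) = 9 - 1/(8 + w))
P(59, 9) + q(Z(p)) = (-5 + 59 + 9) + 19/(((71 + 9*(-3))/(8 - 3))) = 63 + 19/(((71 - 27)/5)) = 63 + 19/(((⅕)*44)) = 63 + 19/(44/5) = 63 + 19*(5/44) = 63 + 95/44 = 2867/44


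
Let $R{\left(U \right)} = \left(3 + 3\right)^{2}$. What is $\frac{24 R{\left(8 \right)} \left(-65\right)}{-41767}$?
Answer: $\frac{56160}{41767} \approx 1.3446$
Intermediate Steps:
$R{\left(U \right)} = 36$ ($R{\left(U \right)} = 6^{2} = 36$)
$\frac{24 R{\left(8 \right)} \left(-65\right)}{-41767} = \frac{24 \cdot 36 \left(-65\right)}{-41767} = 864 \left(-65\right) \left(- \frac{1}{41767}\right) = \left(-56160\right) \left(- \frac{1}{41767}\right) = \frac{56160}{41767}$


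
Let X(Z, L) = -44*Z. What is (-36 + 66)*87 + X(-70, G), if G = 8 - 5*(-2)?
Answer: 5690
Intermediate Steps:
G = 18 (G = 8 + 10 = 18)
(-36 + 66)*87 + X(-70, G) = (-36 + 66)*87 - 44*(-70) = 30*87 + 3080 = 2610 + 3080 = 5690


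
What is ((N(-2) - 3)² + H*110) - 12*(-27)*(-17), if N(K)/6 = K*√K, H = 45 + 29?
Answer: 2353 + 72*I*√2 ≈ 2353.0 + 101.82*I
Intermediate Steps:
H = 74
N(K) = 6*K^(3/2) (N(K) = 6*(K*√K) = 6*K^(3/2))
((N(-2) - 3)² + H*110) - 12*(-27)*(-17) = ((6*(-2)^(3/2) - 3)² + 74*110) - 12*(-27)*(-17) = ((6*(-2*I*√2) - 3)² + 8140) - (-324)*(-17) = ((-12*I*√2 - 3)² + 8140) - 1*5508 = ((-3 - 12*I*√2)² + 8140) - 5508 = (8140 + (-3 - 12*I*√2)²) - 5508 = 2632 + (-3 - 12*I*√2)²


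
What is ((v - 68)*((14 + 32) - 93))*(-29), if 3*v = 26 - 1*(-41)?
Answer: -186731/3 ≈ -62244.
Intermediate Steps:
v = 67/3 (v = (26 - 1*(-41))/3 = (26 + 41)/3 = (⅓)*67 = 67/3 ≈ 22.333)
((v - 68)*((14 + 32) - 93))*(-29) = ((67/3 - 68)*((14 + 32) - 93))*(-29) = -137*(46 - 93)/3*(-29) = -137/3*(-47)*(-29) = (6439/3)*(-29) = -186731/3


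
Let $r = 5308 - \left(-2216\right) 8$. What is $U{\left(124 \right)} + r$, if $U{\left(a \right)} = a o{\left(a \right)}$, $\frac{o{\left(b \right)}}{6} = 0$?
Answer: $23036$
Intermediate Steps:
$o{\left(b \right)} = 0$ ($o{\left(b \right)} = 6 \cdot 0 = 0$)
$r = 23036$ ($r = 5308 - -17728 = 5308 + 17728 = 23036$)
$U{\left(a \right)} = 0$ ($U{\left(a \right)} = a 0 = 0$)
$U{\left(124 \right)} + r = 0 + 23036 = 23036$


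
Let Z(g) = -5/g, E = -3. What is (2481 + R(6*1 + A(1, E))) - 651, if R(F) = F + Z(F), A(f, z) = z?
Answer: 5494/3 ≈ 1831.3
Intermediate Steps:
R(F) = F - 5/F
(2481 + R(6*1 + A(1, E))) - 651 = (2481 + ((6*1 - 3) - 5/(6*1 - 3))) - 651 = (2481 + ((6 - 3) - 5/(6 - 3))) - 651 = (2481 + (3 - 5/3)) - 651 = (2481 + 4/3) - 651 = 7447/3 - 651 = 5494/3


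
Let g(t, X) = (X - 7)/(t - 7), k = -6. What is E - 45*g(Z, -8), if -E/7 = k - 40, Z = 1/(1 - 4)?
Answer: 5059/22 ≈ 229.95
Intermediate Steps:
Z = -⅓ (Z = 1/(-3) = -⅓ ≈ -0.33333)
g(t, X) = (-7 + X)/(-7 + t)
E = 322 (E = -7*(-6 - 40) = -7*(-46) = 322)
E - 45*g(Z, -8) = 322 - 45*(-7 - 8)/(-7 - ⅓) = 322 - 45*(-15)/(-22/3) = 322 - (-135)*(-15)/22 = 322 - 45*45/22 = 322 - 2025/22 = 5059/22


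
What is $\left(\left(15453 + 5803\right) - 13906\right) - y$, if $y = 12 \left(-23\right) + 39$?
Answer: $7587$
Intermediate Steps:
$y = -237$ ($y = -276 + 39 = -237$)
$\left(\left(15453 + 5803\right) - 13906\right) - y = \left(\left(15453 + 5803\right) - 13906\right) - -237 = \left(21256 - 13906\right) + 237 = 7350 + 237 = 7587$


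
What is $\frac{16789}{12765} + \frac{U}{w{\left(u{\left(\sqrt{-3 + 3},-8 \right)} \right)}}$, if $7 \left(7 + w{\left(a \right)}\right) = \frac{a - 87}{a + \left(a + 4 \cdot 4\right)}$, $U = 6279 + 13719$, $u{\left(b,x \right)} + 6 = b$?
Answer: $- \frac{7142833139}{3689085} \approx -1936.2$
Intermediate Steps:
$u{\left(b,x \right)} = -6 + b$
$U = 19998$
$w{\left(a \right)} = -7 + \frac{-87 + a}{7 \left(16 + 2 a\right)}$ ($w{\left(a \right)} = -7 + \frac{\left(a - 87\right) \frac{1}{a + \left(a + 4 \cdot 4\right)}}{7} = -7 + \frac{\left(-87 + a\right) \frac{1}{a + \left(a + 16\right)}}{7} = -7 + \frac{\left(-87 + a\right) \frac{1}{a + \left(16 + a\right)}}{7} = -7 + \frac{\left(-87 + a\right) \frac{1}{16 + 2 a}}{7} = -7 + \frac{\frac{1}{16 + 2 a} \left(-87 + a\right)}{7} = -7 + \frac{-87 + a}{7 \left(16 + 2 a\right)}$)
$\frac{16789}{12765} + \frac{U}{w{\left(u{\left(\sqrt{-3 + 3},-8 \right)} \right)}} = \frac{16789}{12765} + \frac{19998}{\frac{1}{14} \frac{1}{8 - \left(6 - \sqrt{-3 + 3}\right)} \left(-871 - 97 \left(-6 + \sqrt{-3 + 3}\right)\right)} = 16789 \cdot \frac{1}{12765} + \frac{19998}{\frac{1}{14} \frac{1}{8 - \left(6 - \sqrt{0}\right)} \left(-871 - 97 \left(-6 + \sqrt{0}\right)\right)} = \frac{16789}{12765} + \frac{19998}{\frac{1}{14} \frac{1}{8 + \left(-6 + 0\right)} \left(-871 - 97 \left(-6 + 0\right)\right)} = \frac{16789}{12765} + \frac{19998}{\frac{1}{14} \frac{1}{8 - 6} \left(-871 - -582\right)} = \frac{16789}{12765} + \frac{19998}{\frac{1}{14} \cdot \frac{1}{2} \left(-871 + 582\right)} = \frac{16789}{12765} + \frac{19998}{\frac{1}{14} \cdot \frac{1}{2} \left(-289\right)} = \frac{16789}{12765} + \frac{19998}{- \frac{289}{28}} = \frac{16789}{12765} + 19998 \left(- \frac{28}{289}\right) = \frac{16789}{12765} - \frac{559944}{289} = - \frac{7142833139}{3689085}$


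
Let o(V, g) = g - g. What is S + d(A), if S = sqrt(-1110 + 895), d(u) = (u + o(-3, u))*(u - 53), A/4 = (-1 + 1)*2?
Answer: I*sqrt(215) ≈ 14.663*I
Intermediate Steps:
o(V, g) = 0
A = 0 (A = 4*((-1 + 1)*2) = 4*(0*2) = 4*0 = 0)
d(u) = u*(-53 + u) (d(u) = (u + 0)*(u - 53) = u*(-53 + u))
S = I*sqrt(215) (S = sqrt(-215) = I*sqrt(215) ≈ 14.663*I)
S + d(A) = I*sqrt(215) + 0*(-53 + 0) = I*sqrt(215) + 0*(-53) = I*sqrt(215) + 0 = I*sqrt(215)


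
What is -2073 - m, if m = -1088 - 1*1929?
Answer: 944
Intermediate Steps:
m = -3017 (m = -1088 - 1929 = -3017)
-2073 - m = -2073 - 1*(-3017) = -2073 + 3017 = 944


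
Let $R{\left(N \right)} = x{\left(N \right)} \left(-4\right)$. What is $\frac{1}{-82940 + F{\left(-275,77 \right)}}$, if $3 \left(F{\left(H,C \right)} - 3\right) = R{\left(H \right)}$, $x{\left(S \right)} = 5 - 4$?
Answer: $- \frac{3}{248815} \approx -1.2057 \cdot 10^{-5}$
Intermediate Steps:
$x{\left(S \right)} = 1$ ($x{\left(S \right)} = 5 - 4 = 1$)
$R{\left(N \right)} = -4$ ($R{\left(N \right)} = 1 \left(-4\right) = -4$)
$F{\left(H,C \right)} = \frac{5}{3}$ ($F{\left(H,C \right)} = 3 + \frac{1}{3} \left(-4\right) = 3 - \frac{4}{3} = \frac{5}{3}$)
$\frac{1}{-82940 + F{\left(-275,77 \right)}} = \frac{1}{-82940 + \frac{5}{3}} = \frac{1}{- \frac{248815}{3}} = - \frac{3}{248815}$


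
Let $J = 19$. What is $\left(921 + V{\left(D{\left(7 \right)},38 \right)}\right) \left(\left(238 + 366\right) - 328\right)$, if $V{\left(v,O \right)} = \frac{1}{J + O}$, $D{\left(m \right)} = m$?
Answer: $\frac{4829816}{19} \approx 2.542 \cdot 10^{5}$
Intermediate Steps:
$V{\left(v,O \right)} = \frac{1}{19 + O}$
$\left(921 + V{\left(D{\left(7 \right)},38 \right)}\right) \left(\left(238 + 366\right) - 328\right) = \left(921 + \frac{1}{19 + 38}\right) \left(\left(238 + 366\right) - 328\right) = \left(921 + \frac{1}{57}\right) \left(604 - 328\right) = \left(921 + \frac{1}{57}\right) 276 = \frac{52498}{57} \cdot 276 = \frac{4829816}{19}$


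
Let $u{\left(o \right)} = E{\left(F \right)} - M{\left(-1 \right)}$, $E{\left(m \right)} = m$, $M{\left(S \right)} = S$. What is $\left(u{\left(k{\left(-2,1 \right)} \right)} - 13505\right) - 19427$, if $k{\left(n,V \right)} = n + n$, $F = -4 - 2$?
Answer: $-32937$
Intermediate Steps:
$F = -6$
$k{\left(n,V \right)} = 2 n$
$u{\left(o \right)} = -5$ ($u{\left(o \right)} = -6 - -1 = -6 + 1 = -5$)
$\left(u{\left(k{\left(-2,1 \right)} \right)} - 13505\right) - 19427 = \left(-5 - 13505\right) - 19427 = -13510 - 19427 = -32937$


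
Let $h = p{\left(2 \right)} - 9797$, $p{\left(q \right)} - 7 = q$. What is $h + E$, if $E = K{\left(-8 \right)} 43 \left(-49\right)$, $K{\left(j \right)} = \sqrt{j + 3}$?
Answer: $-9788 - 2107 i \sqrt{5} \approx -9788.0 - 4711.4 i$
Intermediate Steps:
$p{\left(q \right)} = 7 + q$
$K{\left(j \right)} = \sqrt{3 + j}$
$h = -9788$ ($h = \left(7 + 2\right) - 9797 = 9 - 9797 = -9788$)
$E = - 2107 i \sqrt{5}$ ($E = \sqrt{3 - 8} \cdot 43 \left(-49\right) = \sqrt{-5} \cdot 43 \left(-49\right) = i \sqrt{5} \cdot 43 \left(-49\right) = 43 i \sqrt{5} \left(-49\right) = - 2107 i \sqrt{5} \approx - 4711.4 i$)
$h + E = -9788 - 2107 i \sqrt{5}$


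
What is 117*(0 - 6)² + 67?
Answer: 4279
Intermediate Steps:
117*(0 - 6)² + 67 = 117*(-6)² + 67 = 117*36 + 67 = 4212 + 67 = 4279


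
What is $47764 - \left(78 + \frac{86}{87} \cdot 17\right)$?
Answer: $\frac{4147220}{87} \approx 47669.0$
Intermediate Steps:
$47764 - \left(78 + \frac{86}{87} \cdot 17\right) = 47764 - \left(78 + \frac{1462}{87}\right) = 47764 - \frac{8248}{87} = \frac{4147220}{87}$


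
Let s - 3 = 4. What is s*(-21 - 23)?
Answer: -308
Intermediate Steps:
s = 7 (s = 3 + 4 = 7)
s*(-21 - 23) = 7*(-21 - 23) = 7*(-44) = -308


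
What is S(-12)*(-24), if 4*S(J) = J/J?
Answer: -6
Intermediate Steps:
S(J) = ¼ (S(J) = (J/J)/4 = (¼)*1 = ¼)
S(-12)*(-24) = (¼)*(-24) = -6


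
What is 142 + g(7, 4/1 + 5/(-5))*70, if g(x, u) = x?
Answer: 632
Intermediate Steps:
142 + g(7, 4/1 + 5/(-5))*70 = 142 + 7*70 = 142 + 490 = 632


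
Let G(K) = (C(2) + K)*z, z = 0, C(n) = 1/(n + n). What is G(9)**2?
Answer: 0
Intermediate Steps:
C(n) = 1/(2*n)
G(K) = 0 (G(K) = ((1/2)/2 + K)*0 = ((1/2)*(1/2) + K)*0 = (1/4 + K)*0 = 0)
G(9)**2 = 0**2 = 0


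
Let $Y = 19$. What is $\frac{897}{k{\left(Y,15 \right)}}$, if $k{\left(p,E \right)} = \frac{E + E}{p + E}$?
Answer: $\frac{5083}{5} \approx 1016.6$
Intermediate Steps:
$k{\left(p,E \right)} = \frac{2 E}{E + p}$
$\frac{897}{k{\left(Y,15 \right)}} = \frac{897}{2 \cdot 15 \frac{1}{15 + 19}} = \frac{897}{2 \cdot 15 \cdot \frac{1}{34}} = \frac{897}{\frac{15}{17}} = 897 \cdot \frac{17}{15} = \frac{5083}{5}$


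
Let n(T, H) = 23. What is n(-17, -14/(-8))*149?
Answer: 3427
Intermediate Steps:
n(-17, -14/(-8))*149 = 23*149 = 3427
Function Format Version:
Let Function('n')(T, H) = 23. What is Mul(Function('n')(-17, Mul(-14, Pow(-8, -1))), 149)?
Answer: 3427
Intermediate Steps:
Mul(Function('n')(-17, Mul(-14, Pow(-8, -1))), 149) = Mul(23, 149) = 3427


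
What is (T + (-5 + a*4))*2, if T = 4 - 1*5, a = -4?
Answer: -44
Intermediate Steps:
T = -1 (T = 4 - 5 = -1)
(T + (-5 + a*4))*2 = (-1 + (-5 - 4*4))*2 = (-1 + (-5 - 16))*2 = (-1 - 21)*2 = -22*2 = -44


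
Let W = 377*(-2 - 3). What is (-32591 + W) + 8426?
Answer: -26050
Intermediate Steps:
W = -1885 (W = 377*(-5) = -1885)
(-32591 + W) + 8426 = (-32591 - 1885) + 8426 = -34476 + 8426 = -26050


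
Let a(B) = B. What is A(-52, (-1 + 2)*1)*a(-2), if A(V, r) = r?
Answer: -2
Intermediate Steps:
A(-52, (-1 + 2)*1)*a(-2) = ((-1 + 2)*1)*(-2) = (1*1)*(-2) = 1*(-2) = -2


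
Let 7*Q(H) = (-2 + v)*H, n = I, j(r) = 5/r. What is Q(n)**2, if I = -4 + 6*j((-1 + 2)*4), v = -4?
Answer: 9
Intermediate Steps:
I = 7/2 (I = -4 + 6*(5/(((-1 + 2)*4))) = -4 + 6*(5/((1*4))) = -4 + 6*(5/4) = -4 + 15/2 = 7/2 ≈ 3.5000)
n = 7/2 ≈ 3.5000
Q(H) = -6*H/7 (Q(H) = ((-2 - 4)*H)/7 = (-6*H)/7 = -6*H/7)
Q(n)**2 = (-6/7*7/2)**2 = (-3)**2 = 9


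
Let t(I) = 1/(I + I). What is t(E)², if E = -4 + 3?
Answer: ¼ ≈ 0.25000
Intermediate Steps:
E = -1
t(I) = 1/(2*I)
t(E)² = ((½)/(-1))² = ((½)*(-1))² = (-½)² = ¼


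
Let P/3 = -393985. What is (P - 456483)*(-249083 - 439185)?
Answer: 1127684445384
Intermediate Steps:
P = -1181955 (P = 3*(-393985) = -1181955)
(P - 456483)*(-249083 - 439185) = (-1181955 - 456483)*(-249083 - 439185) = -1638438*(-688268) = 1127684445384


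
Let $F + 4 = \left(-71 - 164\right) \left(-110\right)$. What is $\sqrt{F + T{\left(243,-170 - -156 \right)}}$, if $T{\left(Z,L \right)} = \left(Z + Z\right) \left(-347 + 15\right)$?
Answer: $i \sqrt{135506} \approx 368.11 i$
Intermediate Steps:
$T{\left(Z,L \right)} = - 664 Z$ ($T{\left(Z,L \right)} = 2 Z \left(-332\right) = - 664 Z$)
$F = 25846$ ($F = -4 + \left(-71 - 164\right) \left(-110\right) = -4 - -25850 = -4 + 25850 = 25846$)
$\sqrt{F + T{\left(243,-170 - -156 \right)}} = \sqrt{25846 - 161352} = \sqrt{-135506} = i \sqrt{135506}$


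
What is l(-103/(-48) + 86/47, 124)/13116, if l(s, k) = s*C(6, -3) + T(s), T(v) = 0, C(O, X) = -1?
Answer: -8969/29589696 ≈ -0.00030311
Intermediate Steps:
l(s, k) = -s (l(s, k) = s*(-1) + 0 = -s + 0 = -s)
l(-103/(-48) + 86/47, 124)/13116 = -(-103/(-48) + 86/47)/13116 = -(-103*(-1/48) + 86*(1/47))*(1/13116) = -(103/48 + 86/47)*(1/13116) = -1*8969/2256*(1/13116) = -8969/2256*1/13116 = -8969/29589696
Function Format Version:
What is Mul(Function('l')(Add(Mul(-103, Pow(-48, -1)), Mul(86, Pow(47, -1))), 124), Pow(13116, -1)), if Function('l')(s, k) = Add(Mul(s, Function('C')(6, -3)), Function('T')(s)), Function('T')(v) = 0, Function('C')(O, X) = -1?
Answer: Rational(-8969, 29589696) ≈ -0.00030311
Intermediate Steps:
Function('l')(s, k) = Mul(-1, s) (Function('l')(s, k) = Add(Mul(s, -1), 0) = Add(Mul(-1, s), 0) = Mul(-1, s))
Mul(Function('l')(Add(Mul(-103, Pow(-48, -1)), Mul(86, Pow(47, -1))), 124), Pow(13116, -1)) = Mul(Mul(-1, Add(Mul(-103, Pow(-48, -1)), Mul(86, Pow(47, -1)))), Pow(13116, -1)) = Mul(Mul(-1, Add(Mul(-103, Rational(-1, 48)), Mul(86, Rational(1, 47)))), Rational(1, 13116)) = Mul(Mul(-1, Add(Rational(103, 48), Rational(86, 47))), Rational(1, 13116)) = Mul(Mul(-1, Rational(8969, 2256)), Rational(1, 13116)) = Mul(Rational(-8969, 2256), Rational(1, 13116)) = Rational(-8969, 29589696)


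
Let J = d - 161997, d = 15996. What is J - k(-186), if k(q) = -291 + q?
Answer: -145524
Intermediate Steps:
J = -146001 (J = 15996 - 161997 = -146001)
J - k(-186) = -146001 - (-291 - 186) = -146001 - 1*(-477) = -146001 + 477 = -145524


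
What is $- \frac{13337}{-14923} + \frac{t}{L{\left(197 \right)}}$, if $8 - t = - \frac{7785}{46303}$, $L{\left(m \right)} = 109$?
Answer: $\frac{72956212006}{75316783921} \approx 0.96866$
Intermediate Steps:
$t = \frac{378209}{46303}$ ($t = 8 - - \frac{7785}{46303} = 8 + \frac{7785}{46303} = \frac{378209}{46303} \approx 8.1681$)
$- \frac{13337}{-14923} + \frac{t}{L{\left(197 \right)}} = - \frac{13337}{-14923} + \frac{378209}{46303 \cdot 109} = \left(-13337\right) \left(- \frac{1}{14923}\right) + \frac{378209}{46303} \cdot \frac{1}{109} = \frac{13337}{14923} + \frac{378209}{5047027} = \frac{72956212006}{75316783921}$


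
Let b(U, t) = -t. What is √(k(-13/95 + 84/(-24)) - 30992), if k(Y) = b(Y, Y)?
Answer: I*√1118679910/190 ≈ 176.04*I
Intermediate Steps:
k(Y) = -Y
√(k(-13/95 + 84/(-24)) - 30992) = √(-(-13/95 + 84/(-24)) - 30992) = √(-(-13*1/95 + 84*(-1/24)) - 30992) = √(-(-13/95 - 7/2) - 30992) = √(-1*(-691/190) - 30992) = √(691/190 - 30992) = √(-5887789/190) = I*√1118679910/190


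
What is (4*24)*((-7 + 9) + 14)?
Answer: 1536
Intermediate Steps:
(4*24)*((-7 + 9) + 14) = 96*(2 + 14) = 96*16 = 1536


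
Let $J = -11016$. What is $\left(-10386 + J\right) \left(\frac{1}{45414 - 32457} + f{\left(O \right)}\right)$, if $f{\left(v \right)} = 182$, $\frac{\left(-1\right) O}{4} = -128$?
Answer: $- \frac{16823220450}{4319} \approx -3.8952 \cdot 10^{6}$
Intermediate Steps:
$O = 512$ ($O = \left(-4\right) \left(-128\right) = 512$)
$\left(-10386 + J\right) \left(\frac{1}{45414 - 32457} + f{\left(O \right)}\right) = \left(-10386 - 11016\right) \left(\frac{1}{45414 - 32457} + 182\right) = - 21402 \left(\frac{1}{12957} + 182\right) = \left(-21402\right) \frac{2358175}{12957} = - \frac{16823220450}{4319}$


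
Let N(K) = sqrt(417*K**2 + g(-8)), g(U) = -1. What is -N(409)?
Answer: -4*sqrt(4359761) ≈ -8352.0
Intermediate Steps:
N(K) = sqrt(-1 + 417*K**2) (N(K) = sqrt(417*K**2 - 1) = sqrt(-1 + 417*K**2))
-N(409) = -sqrt(-1 + 417*409**2) = -sqrt(-1 + 417*167281) = -sqrt(-1 + 69756177) = -sqrt(69756176) = -4*sqrt(4359761)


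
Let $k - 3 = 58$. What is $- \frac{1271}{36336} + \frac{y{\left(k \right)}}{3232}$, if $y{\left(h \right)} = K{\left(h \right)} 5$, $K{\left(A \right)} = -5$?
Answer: $- \frac{313517}{7339872} \approx -0.042714$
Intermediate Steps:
$k = 61$ ($k = 3 + 58 = 61$)
$y{\left(h \right)} = -25$ ($y{\left(h \right)} = \left(-5\right) 5 = -25$)
$- \frac{1271}{36336} + \frac{y{\left(k \right)}}{3232} = - \frac{1271}{36336} - \frac{25}{3232} = - \frac{313517}{7339872}$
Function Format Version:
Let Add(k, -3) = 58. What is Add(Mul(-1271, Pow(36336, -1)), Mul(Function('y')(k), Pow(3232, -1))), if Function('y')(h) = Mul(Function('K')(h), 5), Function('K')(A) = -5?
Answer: Rational(-313517, 7339872) ≈ -0.042714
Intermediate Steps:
k = 61 (k = Add(3, 58) = 61)
Function('y')(h) = -25 (Function('y')(h) = Mul(-5, 5) = -25)
Add(Mul(-1271, Pow(36336, -1)), Mul(Function('y')(k), Pow(3232, -1))) = Add(Mul(-1271, Pow(36336, -1)), Mul(-25, Pow(3232, -1))) = Add(Mul(-1271, Rational(1, 36336)), Mul(-25, Rational(1, 3232))) = Add(Rational(-1271, 36336), Rational(-25, 3232)) = Rational(-313517, 7339872)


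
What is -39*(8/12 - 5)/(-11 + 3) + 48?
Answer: 215/8 ≈ 26.875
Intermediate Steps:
-39*(8/12 - 5)/(-11 + 3) + 48 = -39*(8*(1/12) - 5)/(-8) + 48 = -39*(⅔ - 5)*(-1)/8 + 48 = -(-169)*(-1)/8 + 48 = -39*13/24 + 48 = -169/8 + 48 = 215/8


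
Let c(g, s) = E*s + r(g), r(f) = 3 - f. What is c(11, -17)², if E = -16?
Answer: 69696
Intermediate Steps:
c(g, s) = 3 - g - 16*s (c(g, s) = -16*s + (3 - g) = 3 - g - 16*s)
c(11, -17)² = (3 - 1*11 - 16*(-17))² = (3 - 11 + 272)² = 264² = 69696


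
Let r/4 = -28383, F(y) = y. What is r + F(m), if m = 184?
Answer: -113348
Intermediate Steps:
r = -113532 (r = 4*(-28383) = -113532)
r + F(m) = -113532 + 184 = -113348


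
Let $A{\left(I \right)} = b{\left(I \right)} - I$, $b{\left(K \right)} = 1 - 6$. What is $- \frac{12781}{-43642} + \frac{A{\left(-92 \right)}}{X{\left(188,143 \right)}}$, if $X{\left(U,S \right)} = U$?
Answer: $\frac{3099841}{4102348} \approx 0.75563$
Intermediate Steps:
$b{\left(K \right)} = -5$ ($b{\left(K \right)} = 1 - 6 = -5$)
$A{\left(I \right)} = -5 - I$
$- \frac{12781}{-43642} + \frac{A{\left(-92 \right)}}{X{\left(188,143 \right)}} = - \frac{12781}{-43642} + \frac{-5 - -92}{188} = \left(-12781\right) \left(- \frac{1}{43642}\right) + \left(-5 + 92\right) \frac{1}{188} = \frac{12781}{43642} + 87 \cdot \frac{1}{188} = \frac{12781}{43642} + \frac{87}{188} = \frac{3099841}{4102348}$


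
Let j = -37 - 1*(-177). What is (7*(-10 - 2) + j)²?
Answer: 3136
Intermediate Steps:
j = 140 (j = -37 + 177 = 140)
(7*(-10 - 2) + j)² = (7*(-10 - 2) + 140)² = (7*(-12) + 140)² = (-84 + 140)² = 56² = 3136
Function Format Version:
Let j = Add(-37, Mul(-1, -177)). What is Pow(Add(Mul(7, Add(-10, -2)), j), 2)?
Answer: 3136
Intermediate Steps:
j = 140 (j = Add(-37, 177) = 140)
Pow(Add(Mul(7, Add(-10, -2)), j), 2) = Pow(Add(Mul(7, Add(-10, -2)), 140), 2) = Pow(Add(Mul(7, -12), 140), 2) = Pow(Add(-84, 140), 2) = Pow(56, 2) = 3136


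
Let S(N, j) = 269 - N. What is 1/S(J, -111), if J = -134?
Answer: 1/403 ≈ 0.0024814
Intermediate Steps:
1/S(J, -111) = 1/(269 - 1*(-134)) = 1/(269 + 134) = 1/403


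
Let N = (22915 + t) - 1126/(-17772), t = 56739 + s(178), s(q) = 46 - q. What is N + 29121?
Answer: 965402261/8886 ≈ 1.0864e+5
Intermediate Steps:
t = 56607 (t = 56739 + (46 - 1*178) = 56739 + (46 - 178) = 56739 - 132 = 56607)
N = 706633055/8886 (N = (22915 + 56607) - 1126/(-17772) = 79522 - 1126*(-1/17772) = 79522 + 563/8886 = 706633055/8886 ≈ 79522.)
N + 29121 = 706633055/8886 + 29121 = 965402261/8886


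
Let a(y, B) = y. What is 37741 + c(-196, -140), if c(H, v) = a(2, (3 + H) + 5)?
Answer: 37743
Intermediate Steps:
c(H, v) = 2
37741 + c(-196, -140) = 37741 + 2 = 37743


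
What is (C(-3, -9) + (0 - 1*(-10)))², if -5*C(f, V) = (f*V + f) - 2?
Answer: 784/25 ≈ 31.360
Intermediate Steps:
C(f, V) = ⅖ - f/5 - V*f/5 (C(f, V) = -((f*V + f) - 2)/5 = -((V*f + f) - 2)/5 = -((f + V*f) - 2)/5 = -(-2 + f + V*f)/5 = ⅖ - f/5 - V*f/5)
(C(-3, -9) + (0 - 1*(-10)))² = ((⅖ - ⅕*(-3) - ⅕*(-9)*(-3)) + (0 - 1*(-10)))² = ((⅖ + ⅗ - 27/5) + (0 + 10))² = (-22/5 + 10)² = (28/5)² = 784/25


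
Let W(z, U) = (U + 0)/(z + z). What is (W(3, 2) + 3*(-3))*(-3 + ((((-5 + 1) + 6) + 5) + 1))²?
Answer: -650/3 ≈ -216.67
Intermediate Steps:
W(z, U) = U/(2*z) (W(z, U) = U/((2*z)) = U*(1/(2*z)) = U/(2*z))
(W(3, 2) + 3*(-3))*(-3 + ((((-5 + 1) + 6) + 5) + 1))² = ((½)*2/3 + 3*(-3))*(-3 + ((((-5 + 1) + 6) + 5) + 1))² = ((½)*2*(⅓) - 9)*(-3 + (((-4 + 6) + 5) + 1))² = (⅓ - 9)*(-3 + ((2 + 5) + 1))² = -26*(-3 + (7 + 1))²/3 = -26*(-3 + 8)²/3 = -26/3*5² = -26/3*25 = -650/3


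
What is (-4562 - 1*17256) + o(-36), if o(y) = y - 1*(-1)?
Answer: -21853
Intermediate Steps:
o(y) = 1 + y (o(y) = y + 1 = 1 + y)
(-4562 - 1*17256) + o(-36) = (-4562 - 1*17256) + (1 - 36) = (-4562 - 17256) - 35 = -21818 - 35 = -21853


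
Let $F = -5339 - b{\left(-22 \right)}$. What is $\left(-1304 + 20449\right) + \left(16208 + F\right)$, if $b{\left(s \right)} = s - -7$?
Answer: $30029$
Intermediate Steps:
$b{\left(s \right)} = 7 + s$ ($b{\left(s \right)} = s + 7 = 7 + s$)
$F = -5324$ ($F = -5339 - \left(7 - 22\right) = -5339 - -15 = -5339 + 15 = -5324$)
$\left(-1304 + 20449\right) + \left(16208 + F\right) = \left(-1304 + 20449\right) + \left(16208 - 5324\right) = 19145 + 10884 = 30029$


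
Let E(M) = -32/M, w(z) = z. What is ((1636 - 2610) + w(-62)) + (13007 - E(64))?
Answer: 23943/2 ≈ 11972.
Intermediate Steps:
((1636 - 2610) + w(-62)) + (13007 - E(64)) = ((1636 - 2610) - 62) + (13007 - (-32)/64) = (-974 - 62) + (13007 - (-32)/64) = -1036 + (13007 - 1*(-½)) = -1036 + (13007 + ½) = -1036 + 26015/2 = 23943/2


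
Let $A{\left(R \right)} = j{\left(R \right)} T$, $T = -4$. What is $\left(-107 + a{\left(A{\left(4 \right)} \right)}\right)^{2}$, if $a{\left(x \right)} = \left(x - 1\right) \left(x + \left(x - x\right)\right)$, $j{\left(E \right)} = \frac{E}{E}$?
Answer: $7569$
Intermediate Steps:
$j{\left(E \right)} = 1$
$A{\left(R \right)} = -4$ ($A{\left(R \right)} = 1 \left(-4\right) = -4$)
$a{\left(x \right)} = x \left(-1 + x\right)$ ($a{\left(x \right)} = \left(-1 + x\right) \left(x + 0\right) = \left(-1 + x\right) x = x \left(-1 + x\right)$)
$\left(-107 + a{\left(A{\left(4 \right)} \right)}\right)^{2} = \left(-107 - 4 \left(-1 - 4\right)\right)^{2} = \left(-107 - -20\right)^{2} = \left(-107 + 20\right)^{2} = \left(-87\right)^{2} = 7569$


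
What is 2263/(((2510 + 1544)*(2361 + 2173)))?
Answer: 2263/18380836 ≈ 0.00012312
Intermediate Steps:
2263/(((2510 + 1544)*(2361 + 2173))) = 2263/((4054*4534)) = 2263/18380836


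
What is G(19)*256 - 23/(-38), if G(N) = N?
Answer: 184855/38 ≈ 4864.6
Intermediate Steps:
G(19)*256 - 23/(-38) = 19*256 - 23/(-38) = 4864 - 23*(-1/38) = 4864 + 23/38 = 184855/38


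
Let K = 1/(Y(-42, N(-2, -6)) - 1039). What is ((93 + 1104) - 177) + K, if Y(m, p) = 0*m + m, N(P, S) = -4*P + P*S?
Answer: 1102619/1081 ≈ 1020.0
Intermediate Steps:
Y(m, p) = m (Y(m, p) = 0 + m = m)
K = -1/1081 (K = 1/(-42 - 1039) = 1/(-1081) = -1/1081 ≈ -0.00092507)
((93 + 1104) - 177) + K = ((93 + 1104) - 177) - 1/1081 = (1197 - 177) - 1/1081 = 1020 - 1/1081 = 1102619/1081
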